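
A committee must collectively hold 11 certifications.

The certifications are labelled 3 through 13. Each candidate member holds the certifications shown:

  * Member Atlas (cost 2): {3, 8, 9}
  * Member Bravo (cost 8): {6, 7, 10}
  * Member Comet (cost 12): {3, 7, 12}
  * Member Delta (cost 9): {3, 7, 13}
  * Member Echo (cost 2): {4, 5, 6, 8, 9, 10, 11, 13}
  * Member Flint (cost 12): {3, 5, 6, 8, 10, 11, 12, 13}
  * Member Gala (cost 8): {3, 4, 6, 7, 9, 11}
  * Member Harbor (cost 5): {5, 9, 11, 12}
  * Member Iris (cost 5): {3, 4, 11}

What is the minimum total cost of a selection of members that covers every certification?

14

Comet, Echo together cover every certification (Comet ∪ Echo = {3, 4, 5, 6, 7, 8, 9, 10, 11, 12, 13}); total cost 12 + 2 = 14.
The greedy pick Echo, Atlas, Harbor, Bravo costs 17; no covering selection beats 14.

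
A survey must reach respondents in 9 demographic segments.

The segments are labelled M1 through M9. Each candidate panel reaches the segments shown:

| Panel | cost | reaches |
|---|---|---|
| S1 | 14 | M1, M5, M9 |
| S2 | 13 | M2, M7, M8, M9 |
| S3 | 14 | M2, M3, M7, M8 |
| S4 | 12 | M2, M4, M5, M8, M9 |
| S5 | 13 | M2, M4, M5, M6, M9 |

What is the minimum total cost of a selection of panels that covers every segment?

S1, S3, S5 together cover every segment (S1 ∪ S3 ∪ S5 = {M1, M2, M3, M4, M5, M6, M7, M8, M9}); total cost 14 + 14 + 13 = 41.
The greedy pick S4, S3, S5, S1 costs 53; no covering selection beats 41.

41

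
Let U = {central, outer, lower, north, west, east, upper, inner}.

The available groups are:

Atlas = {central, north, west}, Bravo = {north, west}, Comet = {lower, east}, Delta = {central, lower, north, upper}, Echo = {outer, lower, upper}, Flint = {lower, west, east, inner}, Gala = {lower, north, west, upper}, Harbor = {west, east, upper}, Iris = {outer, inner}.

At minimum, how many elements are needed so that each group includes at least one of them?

The 3 elements {lower, west, inner} hit every group.
The groups Atlas, Comet, Iris are pairwise disjoint, so any hitting set needs a separate element for each — at least 3. Hence 3 is optimal.

3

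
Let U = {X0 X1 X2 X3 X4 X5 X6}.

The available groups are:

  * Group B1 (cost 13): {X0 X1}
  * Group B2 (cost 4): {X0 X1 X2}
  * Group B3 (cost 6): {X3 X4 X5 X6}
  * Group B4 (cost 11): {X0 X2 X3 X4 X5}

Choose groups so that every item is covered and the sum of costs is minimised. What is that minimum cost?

B2, B3 together cover every item (B2 ∪ B3 = {X0, X1, X2, X3, X4, X5, X6}); total cost 4 + 6 = 10.
No covering selection has total cost below 10.

10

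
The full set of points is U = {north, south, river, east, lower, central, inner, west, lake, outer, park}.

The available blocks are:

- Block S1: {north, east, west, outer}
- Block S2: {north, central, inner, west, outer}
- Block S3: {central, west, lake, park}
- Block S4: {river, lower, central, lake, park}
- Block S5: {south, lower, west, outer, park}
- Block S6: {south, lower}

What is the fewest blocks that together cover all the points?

Take {S1, S2, S4, S6}. Their union is {north, south, river, east, lower, central, inner, west, lake, outer, park}, which is all 11 points.
No 3 of the 6 blocks cover everything (all 20 combinations miss at least one point), so 4 is optimal.

4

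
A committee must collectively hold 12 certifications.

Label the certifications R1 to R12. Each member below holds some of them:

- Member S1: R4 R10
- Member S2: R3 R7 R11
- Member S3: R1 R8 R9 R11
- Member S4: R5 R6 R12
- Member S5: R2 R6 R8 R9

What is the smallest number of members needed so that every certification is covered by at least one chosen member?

5

S1 and S2 and S3 and S4 and S5 together: S1 ∪ S2 ∪ S3 ∪ S4 ∪ S5 = {R1, R2, R3, R4, R5, R6, R7, R8, R9, R10, R11, R12} — every certification is covered.
No 4 of the 5 members cover everything (all 5 combinations miss at least one certification), so 5 is optimal.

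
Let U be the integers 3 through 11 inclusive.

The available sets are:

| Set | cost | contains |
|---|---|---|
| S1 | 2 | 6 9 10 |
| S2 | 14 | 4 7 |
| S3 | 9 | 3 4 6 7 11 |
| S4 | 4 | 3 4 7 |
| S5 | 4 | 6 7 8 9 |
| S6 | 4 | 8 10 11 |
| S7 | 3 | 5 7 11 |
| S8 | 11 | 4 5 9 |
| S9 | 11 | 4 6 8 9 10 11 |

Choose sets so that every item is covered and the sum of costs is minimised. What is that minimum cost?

13

S1, S4, S6, S7 together cover every item (S1 ∪ S4 ∪ S6 ∪ S7 = {3, 4, 5, 6, 7, 8, 9, 10, 11}); total cost 2 + 4 + 4 + 3 = 13.
No covering selection has total cost below 13.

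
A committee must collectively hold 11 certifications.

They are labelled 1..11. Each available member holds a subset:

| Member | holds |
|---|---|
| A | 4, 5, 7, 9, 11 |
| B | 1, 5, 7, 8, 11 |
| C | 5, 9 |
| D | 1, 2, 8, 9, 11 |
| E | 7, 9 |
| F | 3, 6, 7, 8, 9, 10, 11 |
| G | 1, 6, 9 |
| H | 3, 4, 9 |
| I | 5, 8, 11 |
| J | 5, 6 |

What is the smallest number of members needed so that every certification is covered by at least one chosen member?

A and D and F together: A ∪ D ∪ F = {1, 2, 3, 4, 5, 6, 7, 8, 9, 10, 11} — every certification is covered.
Only D contains 2, so D is forced; the remaining 6 certifications need at least 2 more members (each remaining member adds at most 4) — so at least 3 members are needed, and 3 is optimal.

3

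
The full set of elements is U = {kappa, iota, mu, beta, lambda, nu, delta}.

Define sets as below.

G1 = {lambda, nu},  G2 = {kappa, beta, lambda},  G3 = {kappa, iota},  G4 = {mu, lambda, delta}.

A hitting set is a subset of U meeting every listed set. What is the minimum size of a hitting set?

H = {iota, lambda} meets every set (each contains at least one member of H), and |H| = 2.
The sets G1, G3 are pairwise disjoint, so any hitting set needs a separate element for each — at least 2. Hence 2 is optimal.

2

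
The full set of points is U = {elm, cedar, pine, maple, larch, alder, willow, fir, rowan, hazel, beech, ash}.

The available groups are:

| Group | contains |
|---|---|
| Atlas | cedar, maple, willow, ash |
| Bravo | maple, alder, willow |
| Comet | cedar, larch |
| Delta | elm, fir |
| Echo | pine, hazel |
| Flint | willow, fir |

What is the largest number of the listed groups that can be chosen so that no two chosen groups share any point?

Bravo, Comet, Delta, Echo are pairwise disjoint (Bravo={maple,alder,willow}; Comet={cedar,larch}; Delta={elm,fir}; Echo={pine,hazel}).
Every remaining group overlaps one of these, and no 5 of the listed groups are pairwise disjoint, so 4 is the maximum.

4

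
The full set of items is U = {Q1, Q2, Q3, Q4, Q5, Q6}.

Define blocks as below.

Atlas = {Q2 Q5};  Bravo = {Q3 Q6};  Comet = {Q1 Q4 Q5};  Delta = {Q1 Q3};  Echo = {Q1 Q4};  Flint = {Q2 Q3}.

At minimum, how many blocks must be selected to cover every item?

Take {Atlas, Bravo, Comet}. Their union is {Q1, Q2, Q3, Q4, Q5, Q6}, which is all 6 items.
Only Bravo contains Q6, so Bravo is forced; the remaining 4 items need at least 2 more blocks (each remaining block adds at most 3) — so at least 3 blocks are needed, and 3 is optimal.

3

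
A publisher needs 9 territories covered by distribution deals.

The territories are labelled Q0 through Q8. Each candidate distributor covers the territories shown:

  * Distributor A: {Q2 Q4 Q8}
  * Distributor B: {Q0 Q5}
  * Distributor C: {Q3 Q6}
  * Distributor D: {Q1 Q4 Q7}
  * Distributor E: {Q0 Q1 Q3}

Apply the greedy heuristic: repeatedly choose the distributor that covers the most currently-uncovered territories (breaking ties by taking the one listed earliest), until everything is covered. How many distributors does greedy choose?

Greedy: pick A (covers 3 new) → pick E (covers 3 new) → pick B (covers 1 new) → pick C (covers 1 new) → pick D (covers 1 new). Total picks: 5.
(The true minimum cover uses only 4 distributors, so greedy is not optimal here.)

5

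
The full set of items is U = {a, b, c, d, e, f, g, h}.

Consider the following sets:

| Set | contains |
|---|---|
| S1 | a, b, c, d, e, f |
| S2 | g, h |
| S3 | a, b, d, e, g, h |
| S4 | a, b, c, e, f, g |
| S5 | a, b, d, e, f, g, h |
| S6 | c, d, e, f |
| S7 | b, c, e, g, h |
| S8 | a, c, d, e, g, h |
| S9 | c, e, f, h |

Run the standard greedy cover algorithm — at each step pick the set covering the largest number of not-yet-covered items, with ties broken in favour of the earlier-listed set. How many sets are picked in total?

Greedy: pick S5 (covers 7 new) → pick S1 (covers 1 new). Total picks: 2.

2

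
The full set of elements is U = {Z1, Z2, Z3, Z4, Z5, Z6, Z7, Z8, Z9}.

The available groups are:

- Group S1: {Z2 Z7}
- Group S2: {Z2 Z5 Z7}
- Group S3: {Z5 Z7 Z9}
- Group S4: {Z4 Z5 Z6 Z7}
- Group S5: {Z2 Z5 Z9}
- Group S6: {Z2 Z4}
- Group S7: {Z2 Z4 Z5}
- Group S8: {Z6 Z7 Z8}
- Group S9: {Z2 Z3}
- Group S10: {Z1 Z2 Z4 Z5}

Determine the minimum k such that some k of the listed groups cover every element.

4

Take {S3, S8, S9, S10}. Their union is {Z1, Z2, Z3, Z4, Z5, Z6, Z7, Z8, Z9}, which is all 9 elements.
No 3 of the 10 groups cover everything (all 120 combinations miss at least one element), so 4 is optimal.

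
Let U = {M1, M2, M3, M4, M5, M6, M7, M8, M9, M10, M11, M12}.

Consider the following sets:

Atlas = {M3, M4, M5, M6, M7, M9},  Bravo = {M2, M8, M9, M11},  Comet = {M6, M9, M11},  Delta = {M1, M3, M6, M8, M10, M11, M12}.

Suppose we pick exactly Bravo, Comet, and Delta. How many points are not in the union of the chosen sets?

3

Union of Bravo, Comet, Delta = {M1, M2, M3, M6, M8, M9, M10, M11, M12}.
Not covered: M4, M5, M7 — 3 points.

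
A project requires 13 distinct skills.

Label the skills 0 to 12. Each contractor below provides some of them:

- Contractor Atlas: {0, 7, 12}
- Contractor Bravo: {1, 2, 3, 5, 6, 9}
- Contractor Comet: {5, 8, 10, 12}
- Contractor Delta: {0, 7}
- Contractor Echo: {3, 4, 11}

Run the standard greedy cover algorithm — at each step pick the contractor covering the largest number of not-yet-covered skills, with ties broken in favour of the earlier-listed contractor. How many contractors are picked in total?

Greedy: pick Bravo (covers 6 new) → pick Atlas (covers 3 new) → pick Comet (covers 2 new) → pick Echo (covers 2 new). Total picks: 4.

4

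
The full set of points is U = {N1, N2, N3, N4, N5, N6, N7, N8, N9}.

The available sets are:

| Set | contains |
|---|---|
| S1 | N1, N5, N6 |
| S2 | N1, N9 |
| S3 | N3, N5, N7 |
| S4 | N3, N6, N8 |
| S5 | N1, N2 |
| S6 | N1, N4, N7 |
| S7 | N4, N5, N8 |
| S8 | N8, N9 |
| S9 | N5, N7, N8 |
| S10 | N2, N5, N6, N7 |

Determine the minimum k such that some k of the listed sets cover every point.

Take {S4, S6, S8, S10}. Their union is {N1, N2, N3, N4, N5, N6, N7, N8, N9}, which is all 9 points.
No 3 of the 10 sets cover everything (all 120 combinations miss at least one point), so 4 is optimal.

4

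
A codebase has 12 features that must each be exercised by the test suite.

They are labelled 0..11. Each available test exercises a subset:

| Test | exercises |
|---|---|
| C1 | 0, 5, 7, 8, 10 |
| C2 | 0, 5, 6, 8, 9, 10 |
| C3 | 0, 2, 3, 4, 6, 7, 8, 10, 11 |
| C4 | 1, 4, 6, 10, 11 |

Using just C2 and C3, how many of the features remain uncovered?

1

Union of C2, C3 = {0, 2, 3, 4, 5, 6, 7, 8, 9, 10, 11}.
Not covered: 1 — 1 feature.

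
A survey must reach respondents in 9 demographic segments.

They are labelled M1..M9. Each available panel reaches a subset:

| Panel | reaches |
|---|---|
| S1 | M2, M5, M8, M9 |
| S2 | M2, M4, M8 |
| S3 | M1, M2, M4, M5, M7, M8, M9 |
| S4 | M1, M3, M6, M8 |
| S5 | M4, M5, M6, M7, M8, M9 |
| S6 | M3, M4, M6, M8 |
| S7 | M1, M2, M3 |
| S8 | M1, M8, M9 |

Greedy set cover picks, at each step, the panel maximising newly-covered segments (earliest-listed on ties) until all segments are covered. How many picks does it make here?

2

Greedy: pick S3 (covers 7 new) → pick S4 (covers 2 new). Total picks: 2.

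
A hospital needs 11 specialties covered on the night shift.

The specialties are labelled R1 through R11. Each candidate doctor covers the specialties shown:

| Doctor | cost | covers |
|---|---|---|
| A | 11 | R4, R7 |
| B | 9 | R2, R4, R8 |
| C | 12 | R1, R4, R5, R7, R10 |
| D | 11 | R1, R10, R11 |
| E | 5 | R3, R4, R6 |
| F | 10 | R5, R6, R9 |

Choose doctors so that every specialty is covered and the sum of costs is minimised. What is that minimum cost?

46

A, B, D, E, F together cover every specialty (A ∪ B ∪ D ∪ E ∪ F = {R1, R2, R3, R4, R5, R6, R7, R8, R9, R10, R11}); total cost 11 + 9 + 11 + 5 + 10 = 46.
The greedy pick E, C, B, F, D costs 47; no covering selection beats 46.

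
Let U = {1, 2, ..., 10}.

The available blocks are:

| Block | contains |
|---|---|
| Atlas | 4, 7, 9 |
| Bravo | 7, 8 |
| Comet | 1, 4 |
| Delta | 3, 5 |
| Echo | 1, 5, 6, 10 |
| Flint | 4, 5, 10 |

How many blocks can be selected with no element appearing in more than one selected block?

3

Bravo, Comet, Delta are pairwise disjoint (Bravo={7,8}; Comet={1,4}; Delta={3,5}).
Every remaining block overlaps one of these, and no 4 of the listed blocks are pairwise disjoint, so 3 is the maximum.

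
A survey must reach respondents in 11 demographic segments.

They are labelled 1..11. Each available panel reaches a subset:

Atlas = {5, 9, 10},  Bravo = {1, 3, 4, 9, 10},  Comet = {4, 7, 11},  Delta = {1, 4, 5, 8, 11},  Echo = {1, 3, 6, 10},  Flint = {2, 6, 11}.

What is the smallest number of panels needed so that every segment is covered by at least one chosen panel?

4

Bravo and Comet and Delta and Flint together: Bravo ∪ Comet ∪ Delta ∪ Flint = {1, 2, 3, 4, 5, 6, 7, 8, 9, 10, 11} — every segment is covered.
No 3 of the 6 panels cover everything (all 20 combinations miss at least one segment), so 4 is optimal.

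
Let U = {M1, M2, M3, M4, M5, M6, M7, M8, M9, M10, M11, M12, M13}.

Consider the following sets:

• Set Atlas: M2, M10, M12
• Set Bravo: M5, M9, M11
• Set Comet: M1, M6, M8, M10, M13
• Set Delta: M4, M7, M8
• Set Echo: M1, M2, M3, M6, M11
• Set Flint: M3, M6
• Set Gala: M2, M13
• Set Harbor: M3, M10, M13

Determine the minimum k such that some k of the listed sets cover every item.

5

Take {Atlas, Bravo, Comet, Delta, Echo}. Their union is {M1, M2, M3, M4, M5, M6, M7, M8, M9, M10, M11, M12, M13}, which is all 13 items.
No 4 of the 8 sets cover everything (all 70 combinations miss at least one item), so 5 is optimal.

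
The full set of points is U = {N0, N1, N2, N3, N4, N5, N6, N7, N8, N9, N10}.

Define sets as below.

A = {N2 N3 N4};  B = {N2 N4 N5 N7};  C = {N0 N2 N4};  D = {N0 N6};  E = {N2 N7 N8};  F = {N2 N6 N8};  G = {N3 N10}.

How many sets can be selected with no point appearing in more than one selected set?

3

D, E, G are pairwise disjoint (D={N0,N6}; E={N2,N7,N8}; G={N3,N10}).
Every remaining set overlaps one of these, and no 4 of the listed sets are pairwise disjoint, so 3 is the maximum.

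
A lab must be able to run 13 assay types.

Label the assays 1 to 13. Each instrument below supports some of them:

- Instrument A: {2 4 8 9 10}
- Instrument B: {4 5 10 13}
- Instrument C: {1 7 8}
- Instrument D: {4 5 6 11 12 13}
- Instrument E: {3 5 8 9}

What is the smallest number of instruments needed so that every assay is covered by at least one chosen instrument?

A and C and D and E together: A ∪ C ∪ D ∪ E = {1, 2, 3, 4, 5, 6, 7, 8, 9, 10, 11, 12, 13} — every assay is covered.
No 3 of the 5 instruments cover everything (all 10 combinations miss at least one assay), so 4 is optimal.

4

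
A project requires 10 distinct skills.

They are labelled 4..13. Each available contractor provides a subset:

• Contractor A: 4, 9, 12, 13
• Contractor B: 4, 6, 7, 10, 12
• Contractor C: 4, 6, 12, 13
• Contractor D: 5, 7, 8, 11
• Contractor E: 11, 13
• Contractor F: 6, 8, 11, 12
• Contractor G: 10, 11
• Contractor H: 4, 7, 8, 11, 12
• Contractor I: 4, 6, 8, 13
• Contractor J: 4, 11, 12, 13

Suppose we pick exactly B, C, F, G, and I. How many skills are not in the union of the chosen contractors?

2

Union of B, C, F, G, I = {4, 6, 7, 8, 10, 11, 12, 13}.
Not covered: 5, 9 — 2 skills.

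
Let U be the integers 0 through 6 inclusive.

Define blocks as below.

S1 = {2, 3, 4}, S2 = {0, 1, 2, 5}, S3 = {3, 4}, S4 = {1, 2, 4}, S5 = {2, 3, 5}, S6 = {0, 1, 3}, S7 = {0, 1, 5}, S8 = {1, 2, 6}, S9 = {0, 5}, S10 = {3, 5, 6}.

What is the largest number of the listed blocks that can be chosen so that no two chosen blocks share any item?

3

S3, S8, S9 are pairwise disjoint (S3={3,4}; S8={1,2,6}; S9={0,5}).
Every remaining block overlaps one of these, and no 4 of the listed blocks are pairwise disjoint, so 3 is the maximum.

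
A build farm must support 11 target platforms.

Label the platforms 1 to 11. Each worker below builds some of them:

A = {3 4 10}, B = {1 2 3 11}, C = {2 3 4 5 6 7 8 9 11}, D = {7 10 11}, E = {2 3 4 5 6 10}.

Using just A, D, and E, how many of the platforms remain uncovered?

3

Union of A, D, E = {2, 3, 4, 5, 6, 7, 10, 11}.
Not covered: 1, 8, 9 — 3 platforms.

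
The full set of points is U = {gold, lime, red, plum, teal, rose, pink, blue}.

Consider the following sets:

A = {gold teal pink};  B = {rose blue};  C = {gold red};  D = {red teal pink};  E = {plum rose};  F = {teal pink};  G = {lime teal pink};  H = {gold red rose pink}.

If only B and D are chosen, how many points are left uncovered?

Union of B, D = {red, teal, rose, pink, blue}.
Not covered: gold, lime, plum — 3 points.

3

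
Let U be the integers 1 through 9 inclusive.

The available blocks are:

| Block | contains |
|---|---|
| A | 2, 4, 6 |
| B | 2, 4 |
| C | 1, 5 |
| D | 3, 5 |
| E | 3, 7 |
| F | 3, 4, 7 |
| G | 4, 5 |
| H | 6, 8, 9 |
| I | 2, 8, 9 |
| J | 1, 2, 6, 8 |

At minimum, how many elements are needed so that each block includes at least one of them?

4

The 4 elements {2, 3, 5, 9} hit every block.
The blocks B, C, E, H are pairwise disjoint, so any hitting set needs a separate element for each — at least 4. Hence 4 is optimal.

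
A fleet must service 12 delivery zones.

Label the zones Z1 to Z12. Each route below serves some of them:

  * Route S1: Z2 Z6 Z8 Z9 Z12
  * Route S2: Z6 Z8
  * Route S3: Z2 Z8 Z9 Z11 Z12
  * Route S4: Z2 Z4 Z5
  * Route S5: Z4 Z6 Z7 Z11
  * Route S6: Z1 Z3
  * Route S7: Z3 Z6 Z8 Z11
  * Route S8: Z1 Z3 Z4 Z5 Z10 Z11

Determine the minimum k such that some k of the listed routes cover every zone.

Take {S1, S5, S8}. Their union is {Z1, Z2, Z3, Z4, Z5, Z6, Z7, Z8, Z9, Z10, Z11, Z12}, which is all 12 zones.
Only S5 contains Z7, so S5 is forced; the remaining 8 zones need at least 2 more routes (each remaining route adds at most 4) — so at least 3 routes are needed, and 3 is optimal.

3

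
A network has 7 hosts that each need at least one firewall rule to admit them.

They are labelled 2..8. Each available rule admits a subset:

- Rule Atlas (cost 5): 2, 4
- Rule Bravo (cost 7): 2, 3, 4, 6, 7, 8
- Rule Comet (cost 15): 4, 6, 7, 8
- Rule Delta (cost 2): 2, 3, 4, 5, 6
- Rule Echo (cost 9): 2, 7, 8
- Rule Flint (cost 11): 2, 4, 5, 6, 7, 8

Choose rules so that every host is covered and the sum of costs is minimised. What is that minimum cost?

Bravo, Delta together cover every host (Bravo ∪ Delta = {2, 3, 4, 5, 6, 7, 8}); total cost 7 + 2 = 9.
No covering selection has total cost below 9.

9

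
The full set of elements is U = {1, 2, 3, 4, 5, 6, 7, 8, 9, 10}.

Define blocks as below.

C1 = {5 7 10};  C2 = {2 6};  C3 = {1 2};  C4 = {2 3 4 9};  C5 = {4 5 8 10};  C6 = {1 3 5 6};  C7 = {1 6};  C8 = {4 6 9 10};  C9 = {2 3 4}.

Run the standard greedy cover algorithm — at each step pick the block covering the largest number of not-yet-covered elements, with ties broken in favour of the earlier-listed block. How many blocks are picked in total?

Greedy: pick C4 (covers 4 new) → pick C1 (covers 3 new) → pick C6 (covers 2 new) → pick C5 (covers 1 new). Total picks: 4.

4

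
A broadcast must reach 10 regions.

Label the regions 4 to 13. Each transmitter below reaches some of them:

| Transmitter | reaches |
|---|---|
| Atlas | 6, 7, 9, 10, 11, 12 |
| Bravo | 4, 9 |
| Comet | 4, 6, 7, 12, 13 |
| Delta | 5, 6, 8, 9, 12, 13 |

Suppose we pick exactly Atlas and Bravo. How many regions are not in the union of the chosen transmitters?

3

Union of Atlas, Bravo = {4, 6, 7, 9, 10, 11, 12}.
Not covered: 5, 8, 13 — 3 regions.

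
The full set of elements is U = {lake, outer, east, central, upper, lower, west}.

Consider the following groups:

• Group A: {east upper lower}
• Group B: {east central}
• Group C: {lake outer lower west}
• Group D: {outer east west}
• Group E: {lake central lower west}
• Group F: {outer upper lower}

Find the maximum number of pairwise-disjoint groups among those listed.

2

B, C are pairwise disjoint (B={east,central}; C={lake,outer,lower,west}).
Every remaining group overlaps one of these, and no 3 of the listed groups are pairwise disjoint, so 2 is the maximum.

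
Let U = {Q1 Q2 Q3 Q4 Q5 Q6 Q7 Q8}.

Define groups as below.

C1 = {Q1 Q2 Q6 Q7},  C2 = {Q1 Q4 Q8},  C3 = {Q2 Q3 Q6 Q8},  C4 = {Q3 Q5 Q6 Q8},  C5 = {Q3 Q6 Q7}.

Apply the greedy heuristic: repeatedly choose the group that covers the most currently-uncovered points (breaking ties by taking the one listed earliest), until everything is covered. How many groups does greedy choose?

Greedy: pick C1 (covers 4 new) → pick C4 (covers 3 new) → pick C2 (covers 1 new). Total picks: 3.

3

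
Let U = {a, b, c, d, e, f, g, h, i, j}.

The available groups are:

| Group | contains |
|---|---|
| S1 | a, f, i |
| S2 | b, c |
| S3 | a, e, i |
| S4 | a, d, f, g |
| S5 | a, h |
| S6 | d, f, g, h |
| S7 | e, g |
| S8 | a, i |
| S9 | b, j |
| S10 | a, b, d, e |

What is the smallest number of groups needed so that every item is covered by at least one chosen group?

S2 and S3 and S6 and S9 together: S2 ∪ S3 ∪ S6 ∪ S9 = {a, b, c, d, e, f, g, h, i, j} — every item is covered.
No 3 of the 10 groups cover everything (all 120 combinations miss at least one item), so 4 is optimal.

4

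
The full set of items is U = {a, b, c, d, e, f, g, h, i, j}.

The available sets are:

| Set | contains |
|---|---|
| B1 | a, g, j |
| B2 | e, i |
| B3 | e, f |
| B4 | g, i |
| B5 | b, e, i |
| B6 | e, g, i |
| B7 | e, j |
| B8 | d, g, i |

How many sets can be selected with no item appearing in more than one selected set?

B1, B3 are pairwise disjoint (B1={a,g,j}; B3={e,f}).
Every remaining set overlaps one of these, and no 3 of the listed sets are pairwise disjoint, so 2 is the maximum.

2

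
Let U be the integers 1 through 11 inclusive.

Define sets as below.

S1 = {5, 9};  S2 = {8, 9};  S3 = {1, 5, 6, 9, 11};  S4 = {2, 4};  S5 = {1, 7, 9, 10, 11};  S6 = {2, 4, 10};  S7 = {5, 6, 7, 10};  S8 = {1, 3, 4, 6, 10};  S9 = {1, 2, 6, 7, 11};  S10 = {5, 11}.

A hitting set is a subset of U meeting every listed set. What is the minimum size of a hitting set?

4

H = {4, 5, 7, 9} meets every set (each contains at least one member of H), and |H| = 4.
No choice of 3 elements meets every set, so 4 is the minimum.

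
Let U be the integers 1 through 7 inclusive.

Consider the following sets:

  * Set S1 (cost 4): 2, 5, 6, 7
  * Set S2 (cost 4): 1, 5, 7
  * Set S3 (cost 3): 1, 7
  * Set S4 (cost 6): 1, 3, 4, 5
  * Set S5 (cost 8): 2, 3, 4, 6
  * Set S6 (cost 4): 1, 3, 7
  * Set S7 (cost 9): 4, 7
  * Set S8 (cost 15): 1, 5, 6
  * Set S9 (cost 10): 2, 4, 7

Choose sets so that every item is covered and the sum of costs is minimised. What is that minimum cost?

S1, S4 together cover every item (S1 ∪ S4 = {1, 2, 3, 4, 5, 6, 7}); total cost 4 + 6 = 10.
No covering selection has total cost below 10.

10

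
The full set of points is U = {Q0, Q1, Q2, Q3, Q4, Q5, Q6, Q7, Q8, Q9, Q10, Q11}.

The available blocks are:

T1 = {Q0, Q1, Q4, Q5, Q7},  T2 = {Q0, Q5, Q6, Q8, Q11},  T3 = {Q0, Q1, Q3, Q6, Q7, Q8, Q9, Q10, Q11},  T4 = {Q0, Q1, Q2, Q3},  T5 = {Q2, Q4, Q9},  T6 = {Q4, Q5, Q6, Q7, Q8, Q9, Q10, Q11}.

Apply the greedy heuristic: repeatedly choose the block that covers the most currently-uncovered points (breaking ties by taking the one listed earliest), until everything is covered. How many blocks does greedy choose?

Greedy: pick T3 (covers 9 new) → pick T1 (covers 2 new) → pick T4 (covers 1 new). Total picks: 3.
(The true minimum cover uses only 2 blocks, so greedy is not optimal here.)

3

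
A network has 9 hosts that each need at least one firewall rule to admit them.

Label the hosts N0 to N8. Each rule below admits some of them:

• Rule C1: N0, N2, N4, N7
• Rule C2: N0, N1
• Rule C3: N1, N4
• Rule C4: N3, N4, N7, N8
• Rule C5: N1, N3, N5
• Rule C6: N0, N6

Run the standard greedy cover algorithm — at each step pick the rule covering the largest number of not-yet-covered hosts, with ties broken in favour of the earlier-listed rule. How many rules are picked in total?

4

Greedy: pick C1 (covers 4 new) → pick C5 (covers 3 new) → pick C4 (covers 1 new) → pick C6 (covers 1 new). Total picks: 4.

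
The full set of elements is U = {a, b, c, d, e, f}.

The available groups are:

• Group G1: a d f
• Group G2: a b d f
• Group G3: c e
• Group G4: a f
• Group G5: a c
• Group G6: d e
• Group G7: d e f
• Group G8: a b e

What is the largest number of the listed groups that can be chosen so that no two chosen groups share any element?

G5, G6 are pairwise disjoint (G5={a,c}; G6={d,e}).
Every remaining group overlaps one of these, and no 3 of the listed groups are pairwise disjoint, so 2 is the maximum.

2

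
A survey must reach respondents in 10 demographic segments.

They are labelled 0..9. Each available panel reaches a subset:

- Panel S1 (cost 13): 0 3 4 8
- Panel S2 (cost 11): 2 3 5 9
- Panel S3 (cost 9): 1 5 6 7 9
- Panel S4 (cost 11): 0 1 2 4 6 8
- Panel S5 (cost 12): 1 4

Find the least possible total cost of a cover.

31

S2, S3, S4 together cover every segment (S2 ∪ S3 ∪ S4 = {0, 1, 2, 3, 4, 5, 6, 7, 8, 9}); total cost 11 + 9 + 11 = 31.
No covering selection has total cost below 31.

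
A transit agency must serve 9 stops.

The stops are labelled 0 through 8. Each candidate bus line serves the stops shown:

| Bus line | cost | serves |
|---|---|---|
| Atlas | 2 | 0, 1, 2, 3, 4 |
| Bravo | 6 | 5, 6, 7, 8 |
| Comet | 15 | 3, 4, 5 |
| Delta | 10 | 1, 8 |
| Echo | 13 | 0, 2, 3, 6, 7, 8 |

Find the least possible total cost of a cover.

Atlas, Bravo together cover every stop (Atlas ∪ Bravo = {0, 1, 2, 3, 4, 5, 6, 7, 8}); total cost 2 + 6 = 8.
No covering selection has total cost below 8.

8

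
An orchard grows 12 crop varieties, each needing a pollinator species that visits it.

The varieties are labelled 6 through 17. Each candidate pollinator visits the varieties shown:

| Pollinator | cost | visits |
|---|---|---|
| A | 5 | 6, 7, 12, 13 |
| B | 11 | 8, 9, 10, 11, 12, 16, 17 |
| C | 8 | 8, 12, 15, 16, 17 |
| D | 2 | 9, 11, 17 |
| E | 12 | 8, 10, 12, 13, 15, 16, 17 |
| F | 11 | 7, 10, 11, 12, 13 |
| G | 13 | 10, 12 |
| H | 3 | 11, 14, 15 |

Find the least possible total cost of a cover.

19

A, B, H together cover every variety (A ∪ B ∪ H = {6, 7, 8, 9, 10, 11, 12, 13, 14, 15, 16, 17}); total cost 5 + 11 + 3 = 19.
The greedy pick D, A, H, B costs 21; no covering selection beats 19.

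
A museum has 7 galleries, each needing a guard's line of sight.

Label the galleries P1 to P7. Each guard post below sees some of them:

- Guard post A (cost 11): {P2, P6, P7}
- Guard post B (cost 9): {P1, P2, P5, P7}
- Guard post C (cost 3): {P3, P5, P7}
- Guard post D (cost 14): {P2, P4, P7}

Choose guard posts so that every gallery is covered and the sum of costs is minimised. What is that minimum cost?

A, B, C, D together cover every gallery (A ∪ B ∪ C ∪ D = {P1, P2, P3, P4, P5, P6, P7}); total cost 11 + 9 + 3 + 14 = 37.
No covering selection has total cost below 37.

37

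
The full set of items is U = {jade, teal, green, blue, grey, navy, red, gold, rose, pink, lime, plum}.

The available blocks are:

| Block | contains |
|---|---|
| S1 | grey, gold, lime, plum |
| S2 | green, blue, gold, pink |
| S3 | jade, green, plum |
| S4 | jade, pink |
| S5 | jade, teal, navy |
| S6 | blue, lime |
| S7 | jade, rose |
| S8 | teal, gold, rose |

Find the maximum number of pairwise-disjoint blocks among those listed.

3

S4, S6, S8 are pairwise disjoint (S4={jade,pink}; S6={blue,lime}; S8={teal,gold,rose}).
Every remaining block overlaps one of these, and no 4 of the listed blocks are pairwise disjoint, so 3 is the maximum.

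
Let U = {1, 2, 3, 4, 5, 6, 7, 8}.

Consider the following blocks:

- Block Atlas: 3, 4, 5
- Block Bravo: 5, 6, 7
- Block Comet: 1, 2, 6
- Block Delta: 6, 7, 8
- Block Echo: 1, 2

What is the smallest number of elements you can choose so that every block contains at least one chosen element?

H = {2, 3, 6} meets every block (each contains at least one member of H), and |H| = 3.
The blocks Atlas, Delta, Echo are pairwise disjoint, so any hitting set needs a separate element for each — at least 3. Hence 3 is optimal.

3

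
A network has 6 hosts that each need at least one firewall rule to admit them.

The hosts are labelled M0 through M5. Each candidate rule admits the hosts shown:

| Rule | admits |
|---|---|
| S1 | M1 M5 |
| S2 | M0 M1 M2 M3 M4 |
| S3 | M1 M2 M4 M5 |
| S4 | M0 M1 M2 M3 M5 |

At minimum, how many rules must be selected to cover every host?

Take {S1, S2}. Their union is {M0, M1, M2, M3, M4, M5}, which is all 6 hosts.
No single rule has all 6 hosts (the largest, S2, has 5), so 2 is optimal.

2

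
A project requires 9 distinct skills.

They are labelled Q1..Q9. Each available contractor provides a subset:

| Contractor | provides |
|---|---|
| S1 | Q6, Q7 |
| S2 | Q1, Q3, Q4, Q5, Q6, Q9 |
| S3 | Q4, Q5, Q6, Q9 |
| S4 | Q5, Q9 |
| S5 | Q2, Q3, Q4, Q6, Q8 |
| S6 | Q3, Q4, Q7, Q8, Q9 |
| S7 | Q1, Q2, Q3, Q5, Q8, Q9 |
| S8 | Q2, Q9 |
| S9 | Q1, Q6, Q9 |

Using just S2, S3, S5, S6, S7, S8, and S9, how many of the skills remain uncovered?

0

Union of S2, S3, S5, S6, S7, S8, S9 = {Q1, Q2, Q3, Q4, Q5, Q6, Q7, Q8, Q9} — that's every skill, so 0 are uncovered.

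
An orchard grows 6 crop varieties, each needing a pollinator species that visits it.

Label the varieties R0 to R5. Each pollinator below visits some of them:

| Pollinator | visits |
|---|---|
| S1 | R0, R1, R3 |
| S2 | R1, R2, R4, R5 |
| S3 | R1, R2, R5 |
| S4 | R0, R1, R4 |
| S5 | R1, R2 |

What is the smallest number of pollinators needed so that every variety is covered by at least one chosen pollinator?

2

S1 and S2 together: S1 ∪ S2 = {R0, R1, R2, R3, R4, R5} — every variety is covered.
No single pollinator has all 6 varieties (the largest, S2, has 4), so 2 is optimal.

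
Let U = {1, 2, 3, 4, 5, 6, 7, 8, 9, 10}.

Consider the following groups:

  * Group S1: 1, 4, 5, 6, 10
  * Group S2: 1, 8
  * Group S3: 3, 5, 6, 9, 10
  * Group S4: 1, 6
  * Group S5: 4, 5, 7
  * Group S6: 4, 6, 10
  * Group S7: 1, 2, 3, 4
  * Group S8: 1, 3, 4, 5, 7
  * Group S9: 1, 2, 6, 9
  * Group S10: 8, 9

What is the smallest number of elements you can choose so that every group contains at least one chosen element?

The 3 elements {4, 6, 8} hit every group.
The groups S4, S5, S10 are pairwise disjoint, so any hitting set needs a separate element for each — at least 3. Hence 3 is optimal.

3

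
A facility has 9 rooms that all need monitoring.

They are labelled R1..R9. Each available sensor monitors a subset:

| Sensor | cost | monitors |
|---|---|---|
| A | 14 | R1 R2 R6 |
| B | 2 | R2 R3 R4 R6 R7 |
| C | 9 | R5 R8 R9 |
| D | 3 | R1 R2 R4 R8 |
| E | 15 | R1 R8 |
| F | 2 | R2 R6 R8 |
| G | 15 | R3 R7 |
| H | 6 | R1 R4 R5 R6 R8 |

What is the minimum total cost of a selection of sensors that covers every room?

B, C, D together cover every room (B ∪ C ∪ D = {R1, R2, R3, R4, R5, R6, R7, R8, R9}); total cost 2 + 9 + 3 = 14.
No covering selection has total cost below 14.

14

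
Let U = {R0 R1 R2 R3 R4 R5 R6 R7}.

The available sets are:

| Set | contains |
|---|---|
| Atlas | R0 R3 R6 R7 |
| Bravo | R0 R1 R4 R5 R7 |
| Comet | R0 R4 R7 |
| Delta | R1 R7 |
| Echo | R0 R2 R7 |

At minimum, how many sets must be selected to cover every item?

3

Take {Atlas, Bravo, Echo}. Their union is {R0, R1, R2, R3, R4, R5, R6, R7}, which is all 8 items.
Only Echo contains R2, so Echo is forced; the remaining 5 items need at least 2 more sets (each remaining set adds at most 3) — so at least 3 sets are needed, and 3 is optimal.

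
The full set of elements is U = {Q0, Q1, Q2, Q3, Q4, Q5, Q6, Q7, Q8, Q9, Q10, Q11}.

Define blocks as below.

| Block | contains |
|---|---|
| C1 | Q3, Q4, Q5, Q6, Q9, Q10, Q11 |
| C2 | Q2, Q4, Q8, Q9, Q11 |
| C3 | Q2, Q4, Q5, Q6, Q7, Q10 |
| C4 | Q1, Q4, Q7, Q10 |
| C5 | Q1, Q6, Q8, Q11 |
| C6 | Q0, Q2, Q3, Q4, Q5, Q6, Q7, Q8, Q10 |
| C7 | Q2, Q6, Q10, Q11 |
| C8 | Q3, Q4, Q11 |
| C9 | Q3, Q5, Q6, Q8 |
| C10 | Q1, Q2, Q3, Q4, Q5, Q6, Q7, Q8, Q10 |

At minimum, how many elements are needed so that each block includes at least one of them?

The 2 elements {Q4, Q6} hit every block.
The blocks C4, C9 are pairwise disjoint, so any hitting set needs a separate element for each — at least 2. Hence 2 is optimal.

2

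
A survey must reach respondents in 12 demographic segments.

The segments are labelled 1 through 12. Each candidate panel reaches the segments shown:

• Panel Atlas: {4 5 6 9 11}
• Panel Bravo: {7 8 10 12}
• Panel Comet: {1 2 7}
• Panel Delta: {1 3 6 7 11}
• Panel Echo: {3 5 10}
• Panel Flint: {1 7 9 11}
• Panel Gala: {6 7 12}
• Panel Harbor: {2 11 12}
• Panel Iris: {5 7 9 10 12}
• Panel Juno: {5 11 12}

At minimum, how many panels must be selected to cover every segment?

Atlas and Bravo and Comet and Delta together: Atlas ∪ Bravo ∪ Comet ∪ Delta = {1, 2, 3, 4, 5, 6, 7, 8, 9, 10, 11, 12} — every segment is covered.
No 3 of the 10 panels cover everything (all 120 combinations miss at least one segment), so 4 is optimal.

4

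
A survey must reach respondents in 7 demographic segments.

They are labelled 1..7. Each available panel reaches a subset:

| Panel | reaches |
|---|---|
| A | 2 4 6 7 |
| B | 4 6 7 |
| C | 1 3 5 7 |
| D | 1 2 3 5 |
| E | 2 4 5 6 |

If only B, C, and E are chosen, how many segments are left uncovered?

0

Union of B, C, E = {1, 2, 3, 4, 5, 6, 7} — that's every segment, so 0 are uncovered.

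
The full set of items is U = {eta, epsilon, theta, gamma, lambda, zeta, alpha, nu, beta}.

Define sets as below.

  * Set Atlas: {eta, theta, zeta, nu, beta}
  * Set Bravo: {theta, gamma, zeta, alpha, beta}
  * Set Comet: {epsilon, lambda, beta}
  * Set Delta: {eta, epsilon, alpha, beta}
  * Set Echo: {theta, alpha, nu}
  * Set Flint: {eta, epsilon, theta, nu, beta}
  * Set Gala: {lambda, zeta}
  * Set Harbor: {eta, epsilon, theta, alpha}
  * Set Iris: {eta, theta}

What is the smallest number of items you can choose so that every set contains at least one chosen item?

3

H = {theta, lambda, beta} meets every set (each contains at least one member of H), and |H| = 3.
No choice of 2 items meets every set, so 3 is the minimum.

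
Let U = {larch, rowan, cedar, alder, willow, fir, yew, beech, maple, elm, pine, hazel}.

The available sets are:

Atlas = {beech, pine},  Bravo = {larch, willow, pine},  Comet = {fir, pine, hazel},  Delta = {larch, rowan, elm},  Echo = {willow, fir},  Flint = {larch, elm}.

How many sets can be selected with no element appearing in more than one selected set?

3

Atlas, Echo, Flint are pairwise disjoint (Atlas={beech,pine}; Echo={willow,fir}; Flint={larch,elm}).
Every remaining set overlaps one of these, and no 4 of the listed sets are pairwise disjoint, so 3 is the maximum.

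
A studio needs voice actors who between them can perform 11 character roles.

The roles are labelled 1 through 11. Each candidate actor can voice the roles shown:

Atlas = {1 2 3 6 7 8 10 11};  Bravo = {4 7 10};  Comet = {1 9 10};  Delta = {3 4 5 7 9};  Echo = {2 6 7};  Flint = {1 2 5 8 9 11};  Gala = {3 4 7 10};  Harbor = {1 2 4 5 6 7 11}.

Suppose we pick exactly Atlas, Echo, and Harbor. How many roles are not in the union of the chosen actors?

1

Union of Atlas, Echo, Harbor = {1, 2, 3, 4, 5, 6, 7, 8, 10, 11}.
Not covered: 9 — 1 role.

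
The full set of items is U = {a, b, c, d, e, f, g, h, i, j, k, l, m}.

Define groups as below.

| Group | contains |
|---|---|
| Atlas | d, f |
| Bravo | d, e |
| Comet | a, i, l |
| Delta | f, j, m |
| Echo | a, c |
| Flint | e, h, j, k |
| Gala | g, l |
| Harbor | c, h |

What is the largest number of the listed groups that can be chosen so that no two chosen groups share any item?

4

Atlas, Echo, Flint, Gala are pairwise disjoint (Atlas={d,f}; Echo={a,c}; Flint={e,h,j,k}; Gala={g,l}).
Every remaining group overlaps one of these, and no 5 of the listed groups are pairwise disjoint, so 4 is the maximum.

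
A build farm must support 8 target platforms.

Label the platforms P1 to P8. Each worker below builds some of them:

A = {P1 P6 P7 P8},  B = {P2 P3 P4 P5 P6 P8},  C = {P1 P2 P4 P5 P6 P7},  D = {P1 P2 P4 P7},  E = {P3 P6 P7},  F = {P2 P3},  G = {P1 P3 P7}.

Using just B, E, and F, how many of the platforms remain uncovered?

Union of B, E, F = {P2, P3, P4, P5, P6, P7, P8}.
Not covered: P1 — 1 platform.

1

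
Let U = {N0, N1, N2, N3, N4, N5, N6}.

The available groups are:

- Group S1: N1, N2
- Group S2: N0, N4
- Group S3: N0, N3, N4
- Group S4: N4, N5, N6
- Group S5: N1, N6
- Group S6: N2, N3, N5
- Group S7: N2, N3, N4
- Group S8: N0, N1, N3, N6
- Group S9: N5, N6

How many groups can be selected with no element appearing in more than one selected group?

3

S2, S5, S6 are pairwise disjoint (S2={N0,N4}; S5={N1,N6}; S6={N2,N3,N5}).
Every remaining group overlaps one of these, and no 4 of the listed groups are pairwise disjoint, so 3 is the maximum.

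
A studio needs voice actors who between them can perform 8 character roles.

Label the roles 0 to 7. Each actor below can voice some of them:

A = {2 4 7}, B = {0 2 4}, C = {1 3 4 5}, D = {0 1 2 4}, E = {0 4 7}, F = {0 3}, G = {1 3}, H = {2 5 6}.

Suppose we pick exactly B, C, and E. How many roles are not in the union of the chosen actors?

1

Union of B, C, E = {0, 1, 2, 3, 4, 5, 7}.
Not covered: 6 — 1 role.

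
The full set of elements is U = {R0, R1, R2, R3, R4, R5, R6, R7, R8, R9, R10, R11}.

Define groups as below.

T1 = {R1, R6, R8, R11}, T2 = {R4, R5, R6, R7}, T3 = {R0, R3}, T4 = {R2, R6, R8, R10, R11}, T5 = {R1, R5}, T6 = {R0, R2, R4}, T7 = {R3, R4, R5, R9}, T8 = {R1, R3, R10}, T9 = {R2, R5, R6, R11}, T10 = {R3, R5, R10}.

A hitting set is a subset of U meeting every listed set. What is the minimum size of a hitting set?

4

Take H = {R0, R3, R5, R11}. Each listed group contains at least one of these, so H is a hitting set of size 4.
No choice of 3 elements meets every group, so 4 is the minimum.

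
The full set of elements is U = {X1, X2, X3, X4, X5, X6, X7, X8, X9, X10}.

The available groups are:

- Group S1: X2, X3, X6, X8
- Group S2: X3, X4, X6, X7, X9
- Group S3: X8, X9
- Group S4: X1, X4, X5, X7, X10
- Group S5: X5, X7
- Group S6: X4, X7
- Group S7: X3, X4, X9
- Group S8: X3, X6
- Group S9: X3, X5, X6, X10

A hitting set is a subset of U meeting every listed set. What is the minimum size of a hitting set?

The 3 elements {X6, X7, X9} hit every group.
The groups S3, S4, S8 are pairwise disjoint, so any hitting set needs a separate element for each — at least 3. Hence 3 is optimal.

3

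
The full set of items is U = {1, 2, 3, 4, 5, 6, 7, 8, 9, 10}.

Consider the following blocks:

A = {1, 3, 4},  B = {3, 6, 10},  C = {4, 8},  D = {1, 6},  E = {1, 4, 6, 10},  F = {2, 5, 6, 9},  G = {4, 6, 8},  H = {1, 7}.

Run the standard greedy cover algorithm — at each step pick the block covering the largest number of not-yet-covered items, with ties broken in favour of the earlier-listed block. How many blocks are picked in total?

5

Greedy: pick E (covers 4 new) → pick F (covers 3 new) → pick A (covers 1 new) → pick C (covers 1 new) → pick H (covers 1 new). Total picks: 5.
(The true minimum cover uses only 4 blocks, so greedy is not optimal here.)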